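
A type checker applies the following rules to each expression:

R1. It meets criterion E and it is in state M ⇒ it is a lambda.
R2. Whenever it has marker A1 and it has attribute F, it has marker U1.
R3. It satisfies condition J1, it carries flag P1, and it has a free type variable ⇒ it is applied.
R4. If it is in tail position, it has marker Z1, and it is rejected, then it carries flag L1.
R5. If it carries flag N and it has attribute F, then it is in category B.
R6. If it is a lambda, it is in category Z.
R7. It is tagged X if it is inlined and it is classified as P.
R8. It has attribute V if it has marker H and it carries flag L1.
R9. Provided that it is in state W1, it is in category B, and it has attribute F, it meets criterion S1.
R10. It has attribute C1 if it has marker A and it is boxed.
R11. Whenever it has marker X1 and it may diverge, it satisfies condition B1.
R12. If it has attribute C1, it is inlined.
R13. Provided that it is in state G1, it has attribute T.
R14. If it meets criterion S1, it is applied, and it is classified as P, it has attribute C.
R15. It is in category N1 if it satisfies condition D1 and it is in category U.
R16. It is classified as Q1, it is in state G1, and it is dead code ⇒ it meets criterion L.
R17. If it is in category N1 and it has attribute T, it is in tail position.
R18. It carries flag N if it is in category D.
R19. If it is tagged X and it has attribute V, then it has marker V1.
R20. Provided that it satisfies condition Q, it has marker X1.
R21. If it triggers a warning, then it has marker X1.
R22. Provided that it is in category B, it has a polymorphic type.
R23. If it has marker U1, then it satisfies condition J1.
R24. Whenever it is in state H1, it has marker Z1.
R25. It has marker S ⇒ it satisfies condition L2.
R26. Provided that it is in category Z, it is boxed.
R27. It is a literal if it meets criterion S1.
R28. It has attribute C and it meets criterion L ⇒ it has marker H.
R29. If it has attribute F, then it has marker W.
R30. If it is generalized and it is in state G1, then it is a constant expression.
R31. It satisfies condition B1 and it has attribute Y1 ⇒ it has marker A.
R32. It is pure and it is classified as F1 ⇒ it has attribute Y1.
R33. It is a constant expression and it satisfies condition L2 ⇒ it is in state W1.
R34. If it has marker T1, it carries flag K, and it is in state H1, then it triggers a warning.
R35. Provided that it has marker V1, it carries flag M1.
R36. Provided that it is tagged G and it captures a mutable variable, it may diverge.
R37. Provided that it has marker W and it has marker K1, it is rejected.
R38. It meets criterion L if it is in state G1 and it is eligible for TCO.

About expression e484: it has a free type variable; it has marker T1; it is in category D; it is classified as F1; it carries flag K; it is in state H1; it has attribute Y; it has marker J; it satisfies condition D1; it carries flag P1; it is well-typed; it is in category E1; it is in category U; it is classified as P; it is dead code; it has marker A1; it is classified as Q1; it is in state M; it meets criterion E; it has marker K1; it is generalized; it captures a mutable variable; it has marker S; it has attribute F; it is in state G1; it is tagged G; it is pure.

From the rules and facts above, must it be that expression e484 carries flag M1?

Yes

By R1 (it meets criterion E, it is in state M): it is a lambda.
By R2 (it has marker A1, it has attribute F): it has marker U1.
By R6 (it is a lambda): it is in category Z.
By R13 (it is in state G1): it has attribute T.
By R15 (it satisfies condition D1, it is in category U): it is in category N1.
By R16 (it is classified as Q1, it is in state G1, it is dead code): it meets criterion L.
By R17 (it is in category N1, it has attribute T): it is in tail position.
By R18 (it is in category D): it carries flag N.
By R23 (it has marker U1): it satisfies condition J1.
By R24 (it is in state H1): it has marker Z1.
By R25 (it has marker S): it satisfies condition L2.
By R26 (it is in category Z): it is boxed.
By R29 (it has attribute F): it has marker W.
By R30 (it is generalized, it is in state G1): it is a constant expression.
By R32 (it is pure, it is classified as F1): it has attribute Y1.
By R33 (it is a constant expression, it satisfies condition L2): it is in state W1.
By R34 (it has marker T1, it carries flag K, it is in state H1): it triggers a warning.
By R36 (it is tagged G, it captures a mutable variable): it may diverge.
By R37 (it has marker W, it has marker K1): it is rejected.
By R3 (it satisfies condition J1, it carries flag P1, it has a free type variable): it is applied.
By R4 (it is in tail position, it has marker Z1, it is rejected): it carries flag L1.
By R5 (it carries flag N, it has attribute F): it is in category B.
By R9 (it is in state W1, it is in category B, it has attribute F): it meets criterion S1.
By R14 (it meets criterion S1, it is applied, it is classified as P): it has attribute C.
By R21 (it triggers a warning): it has marker X1.
By R28 (it has attribute C, it meets criterion L): it has marker H.
By R8 (it has marker H, it carries flag L1): it has attribute V.
By R11 (it has marker X1, it may diverge): it satisfies condition B1.
By R31 (it satisfies condition B1, it has attribute Y1): it has marker A.
By R10 (it has marker A, it is boxed): it has attribute C1.
By R12 (it has attribute C1): it is inlined.
By R7 (it is inlined, it is classified as P): it is tagged X.
By R19 (it is tagged X, it has attribute V): it has marker V1.
By R35 (it has marker V1): it carries flag M1.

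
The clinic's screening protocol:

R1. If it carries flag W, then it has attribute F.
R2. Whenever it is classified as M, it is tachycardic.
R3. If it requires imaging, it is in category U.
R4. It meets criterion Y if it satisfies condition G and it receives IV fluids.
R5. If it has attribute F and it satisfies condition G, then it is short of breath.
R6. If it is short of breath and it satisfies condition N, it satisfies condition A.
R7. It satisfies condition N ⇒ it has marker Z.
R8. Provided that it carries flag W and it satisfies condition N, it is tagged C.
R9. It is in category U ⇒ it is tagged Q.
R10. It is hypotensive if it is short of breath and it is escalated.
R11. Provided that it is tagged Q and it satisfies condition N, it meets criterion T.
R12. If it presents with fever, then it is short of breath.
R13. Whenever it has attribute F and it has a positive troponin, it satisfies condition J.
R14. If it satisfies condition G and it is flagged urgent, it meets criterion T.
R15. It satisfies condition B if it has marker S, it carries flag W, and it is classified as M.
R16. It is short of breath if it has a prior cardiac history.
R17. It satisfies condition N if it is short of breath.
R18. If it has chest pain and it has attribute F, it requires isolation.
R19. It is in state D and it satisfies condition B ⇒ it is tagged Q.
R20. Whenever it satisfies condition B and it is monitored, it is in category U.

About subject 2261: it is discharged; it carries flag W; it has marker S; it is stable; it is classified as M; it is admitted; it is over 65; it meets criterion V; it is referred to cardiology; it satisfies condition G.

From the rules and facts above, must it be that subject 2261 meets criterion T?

No

Forward chaining from the given facts derives: has attribute F, is tachycardic, is short of breath, satisfies condition B, satisfies condition N, satisfies condition A, has marker Z, is tagged C.
Rules concluding "it meets criterion T": R11 needs "it is tagged Q"; R14 needs "it is flagged urgent" — none of these are established.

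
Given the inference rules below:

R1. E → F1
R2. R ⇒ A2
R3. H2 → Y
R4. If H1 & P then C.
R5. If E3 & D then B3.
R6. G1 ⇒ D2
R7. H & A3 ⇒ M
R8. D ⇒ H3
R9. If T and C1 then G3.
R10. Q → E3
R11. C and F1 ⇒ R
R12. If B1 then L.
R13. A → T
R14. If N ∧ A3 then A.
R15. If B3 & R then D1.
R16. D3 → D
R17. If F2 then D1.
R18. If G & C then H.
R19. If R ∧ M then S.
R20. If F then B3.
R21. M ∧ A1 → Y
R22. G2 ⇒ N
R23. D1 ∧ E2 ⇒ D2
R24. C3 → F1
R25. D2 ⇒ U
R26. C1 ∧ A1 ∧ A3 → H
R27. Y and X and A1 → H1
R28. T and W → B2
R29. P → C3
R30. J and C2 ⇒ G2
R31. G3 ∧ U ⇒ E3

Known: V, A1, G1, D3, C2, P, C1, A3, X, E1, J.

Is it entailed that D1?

D2  (by R6: G1)
D  (by R16: D3)
U  (by R25: D2)
H  (by R26: C1, A1, A3)
C3  (by R29: P)
G2  (by R30: J, C2)
M  (by R7: H, A3)
Y  (by R21: M, A1)
N  (by R22: G2)
F1  (by R24: C3)
H1  (by R27: Y, X, A1)
C  (by R4: H1, P)
R  (by R11: C, F1)
A  (by R14: N, A3)
T  (by R13: A)
G3  (by R9: T, C1)
E3  (by R31: G3, U)
B3  (by R5: E3, D)
D1  (by R15: B3, R)

Yes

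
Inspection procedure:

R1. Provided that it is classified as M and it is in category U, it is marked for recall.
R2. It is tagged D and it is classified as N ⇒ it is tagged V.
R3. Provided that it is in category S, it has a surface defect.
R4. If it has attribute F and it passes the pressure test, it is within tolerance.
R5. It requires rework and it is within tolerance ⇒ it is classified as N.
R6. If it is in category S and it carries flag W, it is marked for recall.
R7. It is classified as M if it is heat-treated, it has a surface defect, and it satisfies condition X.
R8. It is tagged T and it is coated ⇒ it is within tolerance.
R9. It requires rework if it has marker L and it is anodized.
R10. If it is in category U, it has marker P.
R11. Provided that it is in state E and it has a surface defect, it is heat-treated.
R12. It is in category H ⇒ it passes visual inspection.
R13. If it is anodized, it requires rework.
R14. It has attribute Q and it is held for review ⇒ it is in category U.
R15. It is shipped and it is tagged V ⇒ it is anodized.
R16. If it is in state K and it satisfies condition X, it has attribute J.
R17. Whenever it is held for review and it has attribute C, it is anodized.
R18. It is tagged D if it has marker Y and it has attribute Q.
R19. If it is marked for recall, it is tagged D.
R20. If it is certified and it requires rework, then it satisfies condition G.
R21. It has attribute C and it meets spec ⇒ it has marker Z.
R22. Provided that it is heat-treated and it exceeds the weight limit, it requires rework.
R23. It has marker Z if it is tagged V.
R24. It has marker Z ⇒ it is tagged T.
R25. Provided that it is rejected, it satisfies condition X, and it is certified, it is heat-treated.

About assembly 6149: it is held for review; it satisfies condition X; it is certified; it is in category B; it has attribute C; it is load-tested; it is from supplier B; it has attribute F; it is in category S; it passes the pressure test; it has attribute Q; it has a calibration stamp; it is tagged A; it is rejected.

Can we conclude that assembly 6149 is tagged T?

Yes

By R3 (it is in category S): it has a surface defect.
By R4 (it has attribute F, it passes the pressure test): it is within tolerance.
By R14 (it has attribute Q, it is held for review): it is in category U.
By R17 (it is held for review, it has attribute C): it is anodized.
By R25 (it is rejected, it satisfies condition X, it is certified): it is heat-treated.
By R7 (it is heat-treated, it has a surface defect, it satisfies condition X): it is classified as M.
By R13 (it is anodized): it requires rework.
By R1 (it is classified as M, it is in category U): it is marked for recall.
By R5 (it requires rework, it is within tolerance): it is classified as N.
By R19 (it is marked for recall): it is tagged D.
By R2 (it is tagged D, it is classified as N): it is tagged V.
By R23 (it is tagged V): it has marker Z.
By R24 (it has marker Z): it is tagged T.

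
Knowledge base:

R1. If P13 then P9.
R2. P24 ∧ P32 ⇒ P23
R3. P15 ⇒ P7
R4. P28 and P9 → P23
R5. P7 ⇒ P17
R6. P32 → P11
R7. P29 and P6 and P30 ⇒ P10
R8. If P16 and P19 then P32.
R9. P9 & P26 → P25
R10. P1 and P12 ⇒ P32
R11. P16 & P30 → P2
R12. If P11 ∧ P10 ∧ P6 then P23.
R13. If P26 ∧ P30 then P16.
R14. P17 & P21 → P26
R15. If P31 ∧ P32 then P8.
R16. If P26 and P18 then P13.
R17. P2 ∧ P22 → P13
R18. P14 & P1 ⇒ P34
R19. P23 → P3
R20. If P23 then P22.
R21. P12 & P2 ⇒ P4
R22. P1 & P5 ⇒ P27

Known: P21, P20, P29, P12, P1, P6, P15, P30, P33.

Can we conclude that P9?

Yes

P7  (by R3: P15)
P17  (by R5: P7)
P10  (by R7: P29, P6, P30)
P32  (by R10: P1, P12)
P26  (by R14: P17, P21)
P11  (by R6: P32)
P23  (by R12: P11, P10, P6)
P16  (by R13: P26, P30)
P22  (by R20: P23)
P2  (by R11: P16, P30)
P13  (by R17: P2, P22)
P9  (by R1: P13)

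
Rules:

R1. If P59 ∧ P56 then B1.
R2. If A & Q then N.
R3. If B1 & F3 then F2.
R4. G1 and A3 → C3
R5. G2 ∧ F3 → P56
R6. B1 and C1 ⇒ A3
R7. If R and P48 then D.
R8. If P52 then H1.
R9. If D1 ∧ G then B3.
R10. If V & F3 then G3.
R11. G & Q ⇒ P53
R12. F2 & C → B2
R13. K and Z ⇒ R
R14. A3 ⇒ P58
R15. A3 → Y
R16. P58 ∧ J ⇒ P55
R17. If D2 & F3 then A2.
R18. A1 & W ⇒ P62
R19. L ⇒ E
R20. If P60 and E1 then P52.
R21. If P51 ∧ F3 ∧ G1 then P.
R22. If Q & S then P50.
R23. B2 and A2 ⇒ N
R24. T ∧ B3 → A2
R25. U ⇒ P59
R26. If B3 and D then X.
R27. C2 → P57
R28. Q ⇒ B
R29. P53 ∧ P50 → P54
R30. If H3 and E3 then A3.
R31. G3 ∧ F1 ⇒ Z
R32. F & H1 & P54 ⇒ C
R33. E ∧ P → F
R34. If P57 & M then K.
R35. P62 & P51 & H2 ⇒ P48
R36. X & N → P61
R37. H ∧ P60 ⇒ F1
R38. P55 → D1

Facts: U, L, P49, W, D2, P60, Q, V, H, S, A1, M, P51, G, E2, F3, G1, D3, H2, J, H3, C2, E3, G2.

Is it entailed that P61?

No

Forward chaining from the given facts derives: P56, G3, P53, A2, P62, E, P, P50, P59, P57, B, P54, A3, F, K, P48, F1, B1, F2, C3, P58, Y, P55, Z, D1, B3, R, D, X.
The only rule concluding P61 is R36, which needs N; that is never established.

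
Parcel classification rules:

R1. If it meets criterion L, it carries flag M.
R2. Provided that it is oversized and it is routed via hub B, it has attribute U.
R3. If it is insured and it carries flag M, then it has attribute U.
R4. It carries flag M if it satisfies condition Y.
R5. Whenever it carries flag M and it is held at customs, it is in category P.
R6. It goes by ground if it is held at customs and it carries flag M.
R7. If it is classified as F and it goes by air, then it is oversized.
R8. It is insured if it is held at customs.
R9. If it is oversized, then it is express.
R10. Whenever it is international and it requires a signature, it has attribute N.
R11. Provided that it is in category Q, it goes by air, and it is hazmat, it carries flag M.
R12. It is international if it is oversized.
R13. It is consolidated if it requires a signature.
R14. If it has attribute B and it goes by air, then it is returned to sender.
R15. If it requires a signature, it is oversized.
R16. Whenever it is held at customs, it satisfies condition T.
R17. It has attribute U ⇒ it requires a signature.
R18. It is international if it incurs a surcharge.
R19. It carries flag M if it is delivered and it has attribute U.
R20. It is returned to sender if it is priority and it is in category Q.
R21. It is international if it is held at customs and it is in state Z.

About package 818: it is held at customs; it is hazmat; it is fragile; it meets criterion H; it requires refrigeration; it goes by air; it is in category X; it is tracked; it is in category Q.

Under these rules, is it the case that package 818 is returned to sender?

Forward chaining from the given facts derives: is insured, carries flag M, satisfies condition T, has attribute U, is in category P, goes by ground, requires a signature, is consolidated, is oversized, is express, is international, has attribute N.
Rules concluding "it is returned to sender": R14 needs "it has attribute B"; R20 needs "it is priority" — none of these are established.

No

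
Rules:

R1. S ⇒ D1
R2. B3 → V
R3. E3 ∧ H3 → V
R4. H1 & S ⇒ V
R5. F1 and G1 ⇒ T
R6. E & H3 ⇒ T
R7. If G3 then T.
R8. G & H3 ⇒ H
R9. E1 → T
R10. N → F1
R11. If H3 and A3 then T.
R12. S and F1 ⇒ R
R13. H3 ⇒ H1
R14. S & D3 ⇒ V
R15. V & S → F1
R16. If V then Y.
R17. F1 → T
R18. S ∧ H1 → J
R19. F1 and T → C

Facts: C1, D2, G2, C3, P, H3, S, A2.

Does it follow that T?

H1  (by R13: H3)
V  (by R4: H1, S)
F1  (by R15: V, S)
T  (by R17: F1)

Yes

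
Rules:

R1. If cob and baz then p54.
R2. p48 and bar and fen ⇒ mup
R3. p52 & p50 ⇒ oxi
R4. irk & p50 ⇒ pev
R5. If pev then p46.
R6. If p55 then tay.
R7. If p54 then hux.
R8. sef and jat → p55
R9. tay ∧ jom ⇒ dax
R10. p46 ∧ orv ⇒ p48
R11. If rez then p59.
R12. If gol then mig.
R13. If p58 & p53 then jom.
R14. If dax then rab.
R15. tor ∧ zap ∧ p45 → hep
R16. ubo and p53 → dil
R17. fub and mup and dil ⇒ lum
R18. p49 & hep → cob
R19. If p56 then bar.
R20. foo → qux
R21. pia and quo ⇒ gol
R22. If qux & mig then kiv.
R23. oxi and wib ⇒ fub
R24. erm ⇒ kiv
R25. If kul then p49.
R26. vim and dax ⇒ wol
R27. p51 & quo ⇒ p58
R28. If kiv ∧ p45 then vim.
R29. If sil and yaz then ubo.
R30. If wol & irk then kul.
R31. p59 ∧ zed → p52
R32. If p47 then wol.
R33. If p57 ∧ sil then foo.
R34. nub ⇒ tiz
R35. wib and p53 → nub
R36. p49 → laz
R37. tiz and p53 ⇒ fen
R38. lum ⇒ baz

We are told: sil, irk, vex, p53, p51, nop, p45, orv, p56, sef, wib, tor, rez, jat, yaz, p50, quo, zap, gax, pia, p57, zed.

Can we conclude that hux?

Yes

pev  (by R4: irk, p50)
p46  (by R5: pev)
p55  (by R8: sef, jat)
p48  (by R10: p46, orv)
p59  (by R11: rez)
hep  (by R15: tor, zap, p45)
bar  (by R19: p56)
gol  (by R21: pia, quo)
p58  (by R27: p51, quo)
ubo  (by R29: sil, yaz)
p52  (by R31: p59, zed)
foo  (by R33: p57, sil)
nub  (by R35: wib, p53)
oxi  (by R3: p52, p50)
tay  (by R6: p55)
mig  (by R12: gol)
jom  (by R13: p58, p53)
dil  (by R16: ubo, p53)
qux  (by R20: foo)
kiv  (by R22: qux, mig)
fub  (by R23: oxi, wib)
vim  (by R28: kiv, p45)
tiz  (by R34: nub)
fen  (by R37: tiz, p53)
mup  (by R2: p48, bar, fen)
dax  (by R9: tay, jom)
lum  (by R17: fub, mup, dil)
wol  (by R26: vim, dax)
kul  (by R30: wol, irk)
baz  (by R38: lum)
p49  (by R25: kul)
cob  (by R18: p49, hep)
p54  (by R1: cob, baz)
hux  (by R7: p54)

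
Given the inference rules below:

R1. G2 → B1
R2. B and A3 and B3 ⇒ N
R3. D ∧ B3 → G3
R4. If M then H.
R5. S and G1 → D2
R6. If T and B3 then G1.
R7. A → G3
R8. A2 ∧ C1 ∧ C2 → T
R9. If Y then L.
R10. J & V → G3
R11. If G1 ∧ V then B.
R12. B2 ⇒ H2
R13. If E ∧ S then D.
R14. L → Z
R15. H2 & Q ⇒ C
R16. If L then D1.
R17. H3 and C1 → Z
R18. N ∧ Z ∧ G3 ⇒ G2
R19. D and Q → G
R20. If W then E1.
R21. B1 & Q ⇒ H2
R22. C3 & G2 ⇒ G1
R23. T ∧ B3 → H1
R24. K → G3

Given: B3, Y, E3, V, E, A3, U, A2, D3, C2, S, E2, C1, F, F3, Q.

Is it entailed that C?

Yes

T  (by R8: A2, C1, C2)
L  (by R9: Y)
D  (by R13: E, S)
Z  (by R14: L)
G3  (by R3: D, B3)
G1  (by R6: T, B3)
B  (by R11: G1, V)
N  (by R2: B, A3, B3)
G2  (by R18: N, Z, G3)
B1  (by R1: G2)
H2  (by R21: B1, Q)
C  (by R15: H2, Q)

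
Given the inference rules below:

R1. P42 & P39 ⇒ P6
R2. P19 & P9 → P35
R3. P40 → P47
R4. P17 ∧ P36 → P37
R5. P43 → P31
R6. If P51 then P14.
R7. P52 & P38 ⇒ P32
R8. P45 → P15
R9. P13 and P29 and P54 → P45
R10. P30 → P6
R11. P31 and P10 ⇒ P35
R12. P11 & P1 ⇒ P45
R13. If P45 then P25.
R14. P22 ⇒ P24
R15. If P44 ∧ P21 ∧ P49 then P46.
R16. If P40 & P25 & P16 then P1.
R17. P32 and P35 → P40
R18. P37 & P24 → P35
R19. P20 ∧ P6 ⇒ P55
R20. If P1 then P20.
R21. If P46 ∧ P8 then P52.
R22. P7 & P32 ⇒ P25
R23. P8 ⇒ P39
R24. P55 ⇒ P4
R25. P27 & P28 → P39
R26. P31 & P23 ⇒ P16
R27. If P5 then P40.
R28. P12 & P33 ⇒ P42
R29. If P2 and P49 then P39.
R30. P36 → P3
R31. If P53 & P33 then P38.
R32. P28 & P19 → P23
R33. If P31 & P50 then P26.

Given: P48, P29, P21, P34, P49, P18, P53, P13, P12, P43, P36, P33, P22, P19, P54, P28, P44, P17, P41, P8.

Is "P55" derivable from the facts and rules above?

Yes

P37  (by R4: P17, P36)
P31  (by R5: P43)
P45  (by R9: P13, P29, P54)
P25  (by R13: P45)
P24  (by R14: P22)
P46  (by R15: P44, P21, P49)
P35  (by R18: P37, P24)
P52  (by R21: P46, P8)
P39  (by R23: P8)
P42  (by R28: P12, P33)
P38  (by R31: P53, P33)
P23  (by R32: P28, P19)
P6  (by R1: P42, P39)
P32  (by R7: P52, P38)
P40  (by R17: P32, P35)
P16  (by R26: P31, P23)
P1  (by R16: P40, P25, P16)
P20  (by R20: P1)
P55  (by R19: P20, P6)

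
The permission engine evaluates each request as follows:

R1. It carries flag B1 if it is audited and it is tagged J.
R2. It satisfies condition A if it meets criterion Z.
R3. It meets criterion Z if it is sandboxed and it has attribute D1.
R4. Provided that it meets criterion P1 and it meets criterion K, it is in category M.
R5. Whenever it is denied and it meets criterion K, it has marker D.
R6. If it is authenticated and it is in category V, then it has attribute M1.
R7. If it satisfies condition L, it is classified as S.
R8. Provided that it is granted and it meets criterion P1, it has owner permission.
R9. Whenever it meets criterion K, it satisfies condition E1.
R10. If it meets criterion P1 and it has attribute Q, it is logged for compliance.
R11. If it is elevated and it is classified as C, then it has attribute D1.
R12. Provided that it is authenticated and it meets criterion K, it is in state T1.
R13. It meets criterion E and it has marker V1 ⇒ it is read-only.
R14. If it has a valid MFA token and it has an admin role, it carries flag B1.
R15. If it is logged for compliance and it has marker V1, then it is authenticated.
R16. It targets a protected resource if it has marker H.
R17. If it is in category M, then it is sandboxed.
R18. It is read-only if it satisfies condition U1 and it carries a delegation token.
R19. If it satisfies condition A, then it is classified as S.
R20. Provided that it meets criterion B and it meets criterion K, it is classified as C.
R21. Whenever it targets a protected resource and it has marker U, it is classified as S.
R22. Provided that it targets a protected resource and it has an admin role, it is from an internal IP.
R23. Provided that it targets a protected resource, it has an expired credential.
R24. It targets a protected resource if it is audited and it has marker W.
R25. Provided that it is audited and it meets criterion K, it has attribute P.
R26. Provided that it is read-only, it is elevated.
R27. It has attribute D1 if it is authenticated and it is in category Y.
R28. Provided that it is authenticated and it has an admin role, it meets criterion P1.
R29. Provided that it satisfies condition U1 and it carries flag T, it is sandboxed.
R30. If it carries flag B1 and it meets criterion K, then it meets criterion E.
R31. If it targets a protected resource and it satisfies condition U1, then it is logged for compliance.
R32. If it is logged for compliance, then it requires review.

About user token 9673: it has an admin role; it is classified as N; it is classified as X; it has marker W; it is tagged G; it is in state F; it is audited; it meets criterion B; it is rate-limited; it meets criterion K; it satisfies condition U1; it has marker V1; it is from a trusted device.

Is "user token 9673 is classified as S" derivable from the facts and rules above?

No

Forward chaining from the given facts derives: satisfies condition E1, is classified as C, targets a protected resource, has attribute P, is logged for compliance, requires review, is authenticated, is from an internal IP, has an expired credential, meets criterion P1, is in category M, is in state T1, is sandboxed.
Rules concluding "it is classified as S": R7 needs "it satisfies condition L"; R19 needs "it satisfies condition A"; R21 needs "it has marker U" — none of these are established.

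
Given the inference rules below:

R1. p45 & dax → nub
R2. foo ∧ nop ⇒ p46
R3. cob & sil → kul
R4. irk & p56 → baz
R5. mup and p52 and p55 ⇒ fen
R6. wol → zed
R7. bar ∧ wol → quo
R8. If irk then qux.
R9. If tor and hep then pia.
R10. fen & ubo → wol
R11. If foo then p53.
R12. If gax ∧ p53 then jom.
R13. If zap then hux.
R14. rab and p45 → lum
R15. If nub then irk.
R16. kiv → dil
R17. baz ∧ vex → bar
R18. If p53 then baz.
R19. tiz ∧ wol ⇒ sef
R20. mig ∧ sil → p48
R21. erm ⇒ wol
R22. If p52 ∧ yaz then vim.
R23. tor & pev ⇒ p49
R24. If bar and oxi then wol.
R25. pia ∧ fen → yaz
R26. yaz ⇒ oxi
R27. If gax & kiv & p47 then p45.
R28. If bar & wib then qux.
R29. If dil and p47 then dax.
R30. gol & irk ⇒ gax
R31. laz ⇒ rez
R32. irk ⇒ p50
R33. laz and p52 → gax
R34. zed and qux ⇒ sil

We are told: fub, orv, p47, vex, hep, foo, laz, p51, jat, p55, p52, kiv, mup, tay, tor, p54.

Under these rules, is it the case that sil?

fen  (by R5: mup, p52, p55)
pia  (by R9: tor, hep)
p53  (by R11: foo)
dil  (by R16: kiv)
baz  (by R18: p53)
yaz  (by R25: pia, fen)
oxi  (by R26: yaz)
dax  (by R29: dil, p47)
gax  (by R33: laz, p52)
bar  (by R17: baz, vex)
wol  (by R24: bar, oxi)
p45  (by R27: gax, kiv, p47)
nub  (by R1: p45, dax)
zed  (by R6: wol)
irk  (by R15: nub)
qux  (by R8: irk)
sil  (by R34: zed, qux)

Yes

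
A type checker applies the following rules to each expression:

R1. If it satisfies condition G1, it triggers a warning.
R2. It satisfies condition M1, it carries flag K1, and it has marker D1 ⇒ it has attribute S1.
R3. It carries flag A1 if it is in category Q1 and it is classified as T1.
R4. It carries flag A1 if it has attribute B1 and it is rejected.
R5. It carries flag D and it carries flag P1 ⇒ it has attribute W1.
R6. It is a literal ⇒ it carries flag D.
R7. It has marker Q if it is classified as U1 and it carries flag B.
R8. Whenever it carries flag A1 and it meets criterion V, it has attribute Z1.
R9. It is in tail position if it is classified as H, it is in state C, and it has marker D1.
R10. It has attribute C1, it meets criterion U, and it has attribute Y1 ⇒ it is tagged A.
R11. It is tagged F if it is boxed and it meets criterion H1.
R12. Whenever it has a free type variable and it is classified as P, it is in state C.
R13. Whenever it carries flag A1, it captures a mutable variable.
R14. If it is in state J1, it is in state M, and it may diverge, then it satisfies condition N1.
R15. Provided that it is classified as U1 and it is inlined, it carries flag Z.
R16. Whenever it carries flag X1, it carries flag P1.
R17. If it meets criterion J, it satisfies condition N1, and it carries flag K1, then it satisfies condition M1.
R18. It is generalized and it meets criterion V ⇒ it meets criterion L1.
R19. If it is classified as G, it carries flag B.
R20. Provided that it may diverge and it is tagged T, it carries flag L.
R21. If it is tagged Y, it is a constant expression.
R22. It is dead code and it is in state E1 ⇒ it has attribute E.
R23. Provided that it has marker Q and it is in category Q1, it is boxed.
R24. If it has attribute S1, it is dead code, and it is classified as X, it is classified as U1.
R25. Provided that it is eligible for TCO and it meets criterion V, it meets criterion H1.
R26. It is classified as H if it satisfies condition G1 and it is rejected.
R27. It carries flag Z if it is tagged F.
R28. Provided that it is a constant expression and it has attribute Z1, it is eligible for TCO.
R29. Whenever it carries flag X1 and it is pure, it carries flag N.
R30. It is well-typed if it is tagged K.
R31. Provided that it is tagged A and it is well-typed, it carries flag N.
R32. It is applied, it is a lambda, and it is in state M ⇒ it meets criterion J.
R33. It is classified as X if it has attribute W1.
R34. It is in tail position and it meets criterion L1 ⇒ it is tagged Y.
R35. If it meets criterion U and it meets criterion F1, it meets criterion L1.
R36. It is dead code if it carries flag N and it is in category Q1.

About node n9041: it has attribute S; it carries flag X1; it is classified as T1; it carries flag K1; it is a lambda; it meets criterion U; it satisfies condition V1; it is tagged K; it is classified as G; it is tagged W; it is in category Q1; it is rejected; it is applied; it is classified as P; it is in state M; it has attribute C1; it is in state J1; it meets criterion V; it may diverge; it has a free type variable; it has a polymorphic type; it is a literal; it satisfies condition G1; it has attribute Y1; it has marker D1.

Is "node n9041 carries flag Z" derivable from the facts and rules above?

No

Forward chaining from the given facts derives: triggers a warning, carries flag A1, carries flag D, has attribute Z1, is tagged A, is in state C, captures a mutable variable, satisfies condition N1, carries flag P1, carries flag B, is classified as H, is well-typed, carries flag N, meets criterion J, is dead code, has attribute W1, is in tail position, satisfies condition M1, is classified as X, has attribute S1, is classified as U1, has marker Q, is boxed.
Rules concluding "it carries flag Z": R15 needs "it is inlined"; R27 needs "it is tagged F" — none of these are established.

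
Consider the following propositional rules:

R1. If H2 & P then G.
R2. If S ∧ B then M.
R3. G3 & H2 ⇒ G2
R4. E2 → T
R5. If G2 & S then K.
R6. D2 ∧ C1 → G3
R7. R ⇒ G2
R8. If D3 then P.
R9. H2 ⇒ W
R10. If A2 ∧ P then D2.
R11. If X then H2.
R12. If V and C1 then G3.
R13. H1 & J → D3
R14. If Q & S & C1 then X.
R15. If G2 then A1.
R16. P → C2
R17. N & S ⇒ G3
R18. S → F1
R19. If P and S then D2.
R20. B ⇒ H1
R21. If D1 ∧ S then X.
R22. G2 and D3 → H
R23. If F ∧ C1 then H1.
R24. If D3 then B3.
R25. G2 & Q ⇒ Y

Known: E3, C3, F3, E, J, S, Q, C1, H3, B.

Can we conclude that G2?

Yes

X  (by R14: Q, S, C1)
H1  (by R20: B)
H2  (by R11: X)
D3  (by R13: H1, J)
P  (by R8: D3)
D2  (by R19: P, S)
G3  (by R6: D2, C1)
G2  (by R3: G3, H2)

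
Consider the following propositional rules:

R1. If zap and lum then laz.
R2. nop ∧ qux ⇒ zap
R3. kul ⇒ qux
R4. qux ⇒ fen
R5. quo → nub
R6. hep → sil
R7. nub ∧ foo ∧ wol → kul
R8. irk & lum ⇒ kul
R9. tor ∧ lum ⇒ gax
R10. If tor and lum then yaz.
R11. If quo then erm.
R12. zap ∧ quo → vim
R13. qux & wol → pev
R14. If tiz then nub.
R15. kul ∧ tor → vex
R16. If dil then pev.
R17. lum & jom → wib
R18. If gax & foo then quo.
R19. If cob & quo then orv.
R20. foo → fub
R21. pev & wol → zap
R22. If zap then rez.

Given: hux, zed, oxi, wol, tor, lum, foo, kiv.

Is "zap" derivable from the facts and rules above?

Yes

gax  (by R9: tor, lum)
quo  (by R18: gax, foo)
nub  (by R5: quo)
kul  (by R7: nub, foo, wol)
qux  (by R3: kul)
pev  (by R13: qux, wol)
zap  (by R21: pev, wol)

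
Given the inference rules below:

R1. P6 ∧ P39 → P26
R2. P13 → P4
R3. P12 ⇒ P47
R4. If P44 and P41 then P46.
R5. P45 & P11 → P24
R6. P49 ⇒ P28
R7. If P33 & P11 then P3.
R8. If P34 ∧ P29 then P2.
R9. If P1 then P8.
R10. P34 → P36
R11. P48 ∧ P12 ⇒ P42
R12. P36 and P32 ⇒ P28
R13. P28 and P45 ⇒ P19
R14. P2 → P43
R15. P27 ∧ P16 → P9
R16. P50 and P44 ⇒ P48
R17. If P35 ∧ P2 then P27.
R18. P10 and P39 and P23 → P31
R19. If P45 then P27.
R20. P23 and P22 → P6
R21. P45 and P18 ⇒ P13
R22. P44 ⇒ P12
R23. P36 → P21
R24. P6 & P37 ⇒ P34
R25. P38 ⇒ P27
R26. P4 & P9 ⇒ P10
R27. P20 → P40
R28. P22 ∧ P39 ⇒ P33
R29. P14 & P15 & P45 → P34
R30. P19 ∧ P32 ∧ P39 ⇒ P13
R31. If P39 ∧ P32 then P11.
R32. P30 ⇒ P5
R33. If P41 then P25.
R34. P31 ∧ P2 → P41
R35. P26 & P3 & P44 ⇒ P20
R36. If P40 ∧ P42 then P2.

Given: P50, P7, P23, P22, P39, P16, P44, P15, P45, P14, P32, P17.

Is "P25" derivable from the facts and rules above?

Yes

P48  (by R16: P50, P44)
P27  (by R19: P45)
P6  (by R20: P23, P22)
P12  (by R22: P44)
P33  (by R28: P22, P39)
P34  (by R29: P14, P15, P45)
P11  (by R31: P39, P32)
P26  (by R1: P6, P39)
P3  (by R7: P33, P11)
P36  (by R10: P34)
P42  (by R11: P48, P12)
P28  (by R12: P36, P32)
P19  (by R13: P28, P45)
P9  (by R15: P27, P16)
P13  (by R30: P19, P32, P39)
P20  (by R35: P26, P3, P44)
P4  (by R2: P13)
P10  (by R26: P4, P9)
P40  (by R27: P20)
P2  (by R36: P40, P42)
P31  (by R18: P10, P39, P23)
P41  (by R34: P31, P2)
P25  (by R33: P41)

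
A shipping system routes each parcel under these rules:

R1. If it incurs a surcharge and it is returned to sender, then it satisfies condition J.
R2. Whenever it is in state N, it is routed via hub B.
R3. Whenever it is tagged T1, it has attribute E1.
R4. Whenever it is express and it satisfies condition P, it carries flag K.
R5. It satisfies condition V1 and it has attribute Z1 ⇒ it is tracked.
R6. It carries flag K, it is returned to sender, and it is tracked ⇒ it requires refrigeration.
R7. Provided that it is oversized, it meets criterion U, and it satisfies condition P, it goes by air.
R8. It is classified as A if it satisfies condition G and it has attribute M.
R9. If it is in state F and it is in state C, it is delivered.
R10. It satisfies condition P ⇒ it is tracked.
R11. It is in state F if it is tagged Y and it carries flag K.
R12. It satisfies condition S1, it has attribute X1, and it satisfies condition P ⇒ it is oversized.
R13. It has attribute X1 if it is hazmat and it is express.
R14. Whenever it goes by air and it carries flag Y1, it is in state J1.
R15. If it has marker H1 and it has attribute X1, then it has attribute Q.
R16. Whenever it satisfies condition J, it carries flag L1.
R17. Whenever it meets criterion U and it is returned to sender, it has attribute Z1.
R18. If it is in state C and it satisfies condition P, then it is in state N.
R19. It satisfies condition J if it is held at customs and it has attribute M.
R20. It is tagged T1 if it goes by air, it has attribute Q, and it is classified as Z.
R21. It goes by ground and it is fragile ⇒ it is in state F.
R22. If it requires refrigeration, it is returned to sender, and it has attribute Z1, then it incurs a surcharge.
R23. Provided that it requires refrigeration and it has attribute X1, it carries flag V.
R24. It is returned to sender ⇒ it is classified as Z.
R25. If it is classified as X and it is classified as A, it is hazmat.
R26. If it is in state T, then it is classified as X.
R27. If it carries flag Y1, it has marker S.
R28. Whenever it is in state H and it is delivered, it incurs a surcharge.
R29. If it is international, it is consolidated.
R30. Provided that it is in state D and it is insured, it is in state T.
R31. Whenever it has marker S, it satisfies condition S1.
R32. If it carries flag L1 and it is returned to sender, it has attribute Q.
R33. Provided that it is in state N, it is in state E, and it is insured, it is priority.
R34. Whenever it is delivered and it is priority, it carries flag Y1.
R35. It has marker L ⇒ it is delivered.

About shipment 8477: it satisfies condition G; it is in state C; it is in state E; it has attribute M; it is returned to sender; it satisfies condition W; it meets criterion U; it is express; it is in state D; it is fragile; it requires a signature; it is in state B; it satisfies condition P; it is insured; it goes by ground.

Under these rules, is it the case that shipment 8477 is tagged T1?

Yes

By R4 (it is express, it satisfies condition P): it carries flag K.
By R8 (it satisfies condition G, it has attribute M): it is classified as A.
By R10 (it satisfies condition P): it is tracked.
By R17 (it meets criterion U, it is returned to sender): it has attribute Z1.
By R18 (it is in state C, it satisfies condition P): it is in state N.
By R21 (it goes by ground, it is fragile): it is in state F.
By R24 (it is returned to sender): it is classified as Z.
By R30 (it is in state D, it is insured): it is in state T.
By R33 (it is in state N, it is in state E, it is insured): it is priority.
By R6 (it carries flag K, it is returned to sender, it is tracked): it requires refrigeration.
By R9 (it is in state F, it is in state C): it is delivered.
By R22 (it requires refrigeration, it is returned to sender, it has attribute Z1): it incurs a surcharge.
By R26 (it is in state T): it is classified as X.
By R34 (it is delivered, it is priority): it carries flag Y1.
By R1 (it incurs a surcharge, it is returned to sender): it satisfies condition J.
By R16 (it satisfies condition J): it carries flag L1.
By R25 (it is classified as X, it is classified as A): it is hazmat.
By R27 (it carries flag Y1): it has marker S.
By R31 (it has marker S): it satisfies condition S1.
By R32 (it carries flag L1, it is returned to sender): it has attribute Q.
By R13 (it is hazmat, it is express): it has attribute X1.
By R12 (it satisfies condition S1, it has attribute X1, it satisfies condition P): it is oversized.
By R7 (it is oversized, it meets criterion U, it satisfies condition P): it goes by air.
By R20 (it goes by air, it has attribute Q, it is classified as Z): it is tagged T1.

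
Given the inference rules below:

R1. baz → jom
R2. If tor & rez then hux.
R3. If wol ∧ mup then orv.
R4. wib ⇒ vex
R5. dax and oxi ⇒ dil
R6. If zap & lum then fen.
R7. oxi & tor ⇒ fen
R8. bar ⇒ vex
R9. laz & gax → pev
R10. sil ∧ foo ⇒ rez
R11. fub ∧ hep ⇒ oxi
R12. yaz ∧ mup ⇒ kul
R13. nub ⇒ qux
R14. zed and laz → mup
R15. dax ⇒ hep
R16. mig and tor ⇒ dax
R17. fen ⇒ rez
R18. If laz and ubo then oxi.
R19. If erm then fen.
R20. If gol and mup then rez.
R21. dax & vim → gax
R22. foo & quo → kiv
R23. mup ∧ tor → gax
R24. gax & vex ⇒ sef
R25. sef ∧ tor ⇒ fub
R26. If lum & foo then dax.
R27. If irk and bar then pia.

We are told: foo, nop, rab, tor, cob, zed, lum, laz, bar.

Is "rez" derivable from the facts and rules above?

Yes

vex  (by R8: bar)
mup  (by R14: zed, laz)
gax  (by R23: mup, tor)
sef  (by R24: gax, vex)
fub  (by R25: sef, tor)
dax  (by R26: lum, foo)
hep  (by R15: dax)
oxi  (by R11: fub, hep)
fen  (by R7: oxi, tor)
rez  (by R17: fen)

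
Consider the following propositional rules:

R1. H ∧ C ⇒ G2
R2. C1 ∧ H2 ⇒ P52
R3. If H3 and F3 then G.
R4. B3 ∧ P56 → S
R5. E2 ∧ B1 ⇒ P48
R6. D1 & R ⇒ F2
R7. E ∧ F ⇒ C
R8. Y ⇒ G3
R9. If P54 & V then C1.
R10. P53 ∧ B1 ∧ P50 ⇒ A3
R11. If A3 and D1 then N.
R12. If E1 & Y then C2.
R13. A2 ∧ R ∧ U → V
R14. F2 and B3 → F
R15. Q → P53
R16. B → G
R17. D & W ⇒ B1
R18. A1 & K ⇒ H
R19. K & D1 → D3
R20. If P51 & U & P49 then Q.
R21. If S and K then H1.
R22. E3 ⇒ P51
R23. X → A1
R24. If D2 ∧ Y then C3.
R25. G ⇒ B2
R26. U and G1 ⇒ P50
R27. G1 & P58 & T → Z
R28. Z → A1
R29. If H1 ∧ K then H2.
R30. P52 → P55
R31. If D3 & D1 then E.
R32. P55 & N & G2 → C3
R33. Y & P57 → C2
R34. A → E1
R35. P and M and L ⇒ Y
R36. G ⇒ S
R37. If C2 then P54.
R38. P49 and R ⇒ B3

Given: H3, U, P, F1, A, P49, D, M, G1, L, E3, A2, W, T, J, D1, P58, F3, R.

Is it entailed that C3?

No

Forward chaining from the given facts derives: G, F2, V, B1, P51, B2, P50, Z, A1, E1, Y, S, B3, G3, C2, F, Q, P54, C1, P53, A3, N.
Rules concluding C3: R24 needs D2; R32 needs P55 — none of these are established.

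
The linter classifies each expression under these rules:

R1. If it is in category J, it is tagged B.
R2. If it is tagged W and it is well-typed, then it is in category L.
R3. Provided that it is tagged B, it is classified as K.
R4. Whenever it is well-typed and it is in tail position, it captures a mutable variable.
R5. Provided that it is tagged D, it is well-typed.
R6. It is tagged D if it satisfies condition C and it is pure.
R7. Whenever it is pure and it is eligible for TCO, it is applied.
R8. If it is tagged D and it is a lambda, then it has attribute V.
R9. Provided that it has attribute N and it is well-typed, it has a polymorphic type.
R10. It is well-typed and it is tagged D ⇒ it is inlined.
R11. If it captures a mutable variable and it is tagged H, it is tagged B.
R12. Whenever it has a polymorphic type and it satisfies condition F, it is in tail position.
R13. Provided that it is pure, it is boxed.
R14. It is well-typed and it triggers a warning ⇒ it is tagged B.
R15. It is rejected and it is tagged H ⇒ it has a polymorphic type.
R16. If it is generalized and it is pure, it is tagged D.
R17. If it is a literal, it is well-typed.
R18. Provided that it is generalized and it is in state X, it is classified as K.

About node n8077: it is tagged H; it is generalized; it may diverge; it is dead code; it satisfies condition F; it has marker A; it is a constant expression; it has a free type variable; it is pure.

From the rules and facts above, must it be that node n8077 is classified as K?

No

Forward chaining from the given facts derives: is boxed, is tagged D, is well-typed, is inlined.
Rules concluding "it is classified as K": R3 needs "it is tagged B"; R18 needs "it is in state X" — none of these are established.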